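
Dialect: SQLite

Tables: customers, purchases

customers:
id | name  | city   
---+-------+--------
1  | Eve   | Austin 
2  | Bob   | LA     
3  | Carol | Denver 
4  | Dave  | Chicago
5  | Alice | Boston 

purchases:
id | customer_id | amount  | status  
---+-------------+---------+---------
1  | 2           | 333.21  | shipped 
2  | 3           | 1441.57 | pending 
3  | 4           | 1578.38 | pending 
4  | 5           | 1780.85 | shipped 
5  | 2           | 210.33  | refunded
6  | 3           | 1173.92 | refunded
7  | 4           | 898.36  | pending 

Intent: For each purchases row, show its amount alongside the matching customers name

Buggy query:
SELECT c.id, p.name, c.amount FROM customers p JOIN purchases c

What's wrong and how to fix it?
Bug: JOIN with no ON clause produces a cartesian product; every purchases row pairs with every customers row

Fix: Specify the join condition linking the foreign key to the parent id

Corrected query:
SELECT c.id, p.name, c.amount FROM customers p JOIN purchases c ON c.customer_id = p.id

Result:
id | name  | amount 
---+-------+--------
1  | Bob   | 333.21 
2  | Carol | 1441.57
3  | Dave  | 1578.38
4  | Alice | 1780.85
5  | Bob   | 210.33 
6  | Carol | 1173.92
7  | Dave  | 898.36 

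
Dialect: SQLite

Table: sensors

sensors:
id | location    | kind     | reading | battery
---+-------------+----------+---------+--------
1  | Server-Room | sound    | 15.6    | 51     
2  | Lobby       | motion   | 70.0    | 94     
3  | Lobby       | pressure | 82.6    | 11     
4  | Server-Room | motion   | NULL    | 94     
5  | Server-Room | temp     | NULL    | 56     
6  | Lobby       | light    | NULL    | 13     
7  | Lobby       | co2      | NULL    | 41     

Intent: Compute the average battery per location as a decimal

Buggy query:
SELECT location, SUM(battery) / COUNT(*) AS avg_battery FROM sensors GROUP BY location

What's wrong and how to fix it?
Bug: SUM(battery) and COUNT(*) are both integers; the division truncates the fractional part

Fix: Cast one side to REAL so the division keeps the fractional part

Corrected query:
SELECT location, SUM(battery) * 1.0 / COUNT(*) AS avg_battery FROM sensors GROUP BY location

Result:
location    | avg_battery
------------+------------
Lobby       | 39.75      
Server-Room | 67         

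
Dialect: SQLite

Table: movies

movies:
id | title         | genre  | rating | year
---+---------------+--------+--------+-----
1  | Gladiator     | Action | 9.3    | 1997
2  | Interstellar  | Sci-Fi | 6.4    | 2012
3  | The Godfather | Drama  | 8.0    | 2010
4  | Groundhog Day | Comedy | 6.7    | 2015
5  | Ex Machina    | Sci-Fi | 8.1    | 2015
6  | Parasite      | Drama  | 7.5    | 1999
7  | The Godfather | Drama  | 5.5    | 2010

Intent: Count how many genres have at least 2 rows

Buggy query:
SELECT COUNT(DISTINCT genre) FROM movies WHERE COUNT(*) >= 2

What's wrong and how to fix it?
Bug: COUNT(*) cannot appear in WHERE; the per-group count doesn't exist yet

Fix: Group first with HAVING COUNT(*) >= 2, then COUNT the resulting groups

Corrected query:
SELECT COUNT(*) FROM (SELECT genre FROM movies GROUP BY genre HAVING COUNT(*) >= 2)

Result:
COUNT(*)
--------
2       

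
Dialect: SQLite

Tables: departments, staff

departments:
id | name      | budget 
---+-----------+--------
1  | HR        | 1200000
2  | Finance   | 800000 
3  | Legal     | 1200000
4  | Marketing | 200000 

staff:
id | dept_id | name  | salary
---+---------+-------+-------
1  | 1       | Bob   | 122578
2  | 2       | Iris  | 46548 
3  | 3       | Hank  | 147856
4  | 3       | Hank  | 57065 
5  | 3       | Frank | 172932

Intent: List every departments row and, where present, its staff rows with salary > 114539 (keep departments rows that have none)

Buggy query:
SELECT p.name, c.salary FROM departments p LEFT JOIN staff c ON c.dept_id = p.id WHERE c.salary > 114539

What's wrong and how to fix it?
Bug: Filtering c.salary in WHERE discards the NULL rows produced by LEFT JOIN, turning it into an inner join

Fix: Move the right-table condition into the ON clause so unmatched parents are kept

Corrected query:
SELECT p.name, c.salary FROM departments p LEFT JOIN staff c ON c.dept_id = p.id AND c.salary > 114539

Result:
name      | salary
----------+-------
HR        | 122578
Finance   | NULL  
Legal     | 147856
Legal     | 172932
Marketing | NULL  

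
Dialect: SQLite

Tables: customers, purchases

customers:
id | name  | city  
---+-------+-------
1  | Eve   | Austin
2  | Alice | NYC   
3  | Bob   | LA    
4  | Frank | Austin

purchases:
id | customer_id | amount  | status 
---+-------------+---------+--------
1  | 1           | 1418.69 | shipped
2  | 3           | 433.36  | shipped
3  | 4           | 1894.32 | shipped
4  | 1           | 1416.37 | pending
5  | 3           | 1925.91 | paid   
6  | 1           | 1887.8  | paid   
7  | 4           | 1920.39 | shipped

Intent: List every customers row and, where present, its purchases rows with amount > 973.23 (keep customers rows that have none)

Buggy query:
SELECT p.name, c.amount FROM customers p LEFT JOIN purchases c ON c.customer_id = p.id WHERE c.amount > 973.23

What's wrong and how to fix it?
Bug: Filtering c.amount in WHERE discards the NULL rows produced by LEFT JOIN, turning it into an inner join

Fix: Move the right-table condition into the ON clause so unmatched parents are kept

Corrected query:
SELECT p.name, c.amount FROM customers p LEFT JOIN purchases c ON c.customer_id = p.id AND c.amount > 973.23

Result:
name  | amount 
------+--------
Eve   | 1416.37
Eve   | 1418.69
Eve   | 1887.8 
Alice | NULL   
Bob   | 1925.91
Frank | 1894.32
Frank | 1920.39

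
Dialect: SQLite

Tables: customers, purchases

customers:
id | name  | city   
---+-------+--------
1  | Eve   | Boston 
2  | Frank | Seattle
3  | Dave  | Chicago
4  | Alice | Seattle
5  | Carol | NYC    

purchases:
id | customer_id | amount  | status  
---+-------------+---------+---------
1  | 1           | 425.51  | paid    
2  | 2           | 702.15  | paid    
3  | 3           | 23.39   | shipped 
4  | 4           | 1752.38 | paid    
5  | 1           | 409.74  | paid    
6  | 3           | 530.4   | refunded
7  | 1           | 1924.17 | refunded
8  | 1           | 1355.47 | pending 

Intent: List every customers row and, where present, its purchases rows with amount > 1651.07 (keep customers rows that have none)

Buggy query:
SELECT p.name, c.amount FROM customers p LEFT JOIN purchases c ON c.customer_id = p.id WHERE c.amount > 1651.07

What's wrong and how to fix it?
Bug: Filtering c.amount in WHERE discards the NULL rows produced by LEFT JOIN, turning it into an inner join

Fix: Move the right-table condition into the ON clause so unmatched parents are kept

Corrected query:
SELECT p.name, c.amount FROM customers p LEFT JOIN purchases c ON c.customer_id = p.id AND c.amount > 1651.07

Result:
name  | amount 
------+--------
Eve   | 1924.17
Frank | NULL   
Dave  | NULL   
Alice | 1752.38
Carol | NULL   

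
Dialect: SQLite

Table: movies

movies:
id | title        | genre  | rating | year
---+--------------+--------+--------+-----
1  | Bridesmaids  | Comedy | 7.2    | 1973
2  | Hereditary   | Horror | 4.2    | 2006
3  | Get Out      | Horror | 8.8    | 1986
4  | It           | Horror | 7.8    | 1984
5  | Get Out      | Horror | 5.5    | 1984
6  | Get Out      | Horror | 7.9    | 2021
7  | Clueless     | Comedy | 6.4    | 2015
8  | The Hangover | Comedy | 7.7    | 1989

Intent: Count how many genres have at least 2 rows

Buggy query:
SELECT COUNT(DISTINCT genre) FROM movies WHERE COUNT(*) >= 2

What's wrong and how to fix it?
Bug: WHERE filters individual rows, not groups, so a group-level COUNT is invalid there

Fix: Group first with HAVING COUNT(*) >= 2, then COUNT the resulting groups

Corrected query:
SELECT COUNT(*) FROM (SELECT genre FROM movies GROUP BY genre HAVING COUNT(*) >= 2)

Result:
COUNT(*)
--------
2       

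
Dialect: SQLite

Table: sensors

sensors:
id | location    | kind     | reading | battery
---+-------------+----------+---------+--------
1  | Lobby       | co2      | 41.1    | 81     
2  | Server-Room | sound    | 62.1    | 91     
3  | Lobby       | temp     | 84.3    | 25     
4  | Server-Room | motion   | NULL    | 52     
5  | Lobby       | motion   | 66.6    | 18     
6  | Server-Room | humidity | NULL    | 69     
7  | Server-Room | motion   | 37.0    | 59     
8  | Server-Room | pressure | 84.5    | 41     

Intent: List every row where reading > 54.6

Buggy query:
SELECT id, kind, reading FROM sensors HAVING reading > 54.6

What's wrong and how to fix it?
Bug: This is a non-aggregate query (no GROUP BY, no aggregates), so in SQLite the HAVING clause is invalid here; a row-level condition belongs in WHERE

Fix: Use WHERE for row-level filtering

Corrected query:
SELECT id, kind, reading FROM sensors WHERE reading > 54.6

Result:
id | kind     | reading
---+----------+--------
2  | sound    | 62.1   
3  | temp     | 84.3   
5  | motion   | 66.6   
8  | pressure | 84.5   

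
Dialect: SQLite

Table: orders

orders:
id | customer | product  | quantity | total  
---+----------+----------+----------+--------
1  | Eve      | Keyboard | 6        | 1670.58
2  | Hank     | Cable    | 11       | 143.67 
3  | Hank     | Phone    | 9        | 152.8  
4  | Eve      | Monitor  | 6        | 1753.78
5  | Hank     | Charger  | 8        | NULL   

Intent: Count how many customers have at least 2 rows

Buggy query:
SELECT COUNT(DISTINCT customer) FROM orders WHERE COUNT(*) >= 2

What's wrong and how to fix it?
Bug: COUNT(*) cannot appear in WHERE; the per-group count doesn't exist yet

Fix: Group first with HAVING COUNT(*) >= 2, then COUNT the resulting groups

Corrected query:
SELECT COUNT(*) FROM (SELECT customer FROM orders GROUP BY customer HAVING COUNT(*) >= 2)

Result:
COUNT(*)
--------
2       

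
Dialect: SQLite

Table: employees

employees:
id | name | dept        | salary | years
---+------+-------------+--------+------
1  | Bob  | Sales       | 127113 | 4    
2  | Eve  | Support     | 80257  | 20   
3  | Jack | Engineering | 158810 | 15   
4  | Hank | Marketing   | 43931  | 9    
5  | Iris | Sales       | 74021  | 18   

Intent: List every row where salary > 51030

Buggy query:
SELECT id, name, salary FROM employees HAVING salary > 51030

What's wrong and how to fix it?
Bug: HAVING filters the output of aggregation, but this query has no GROUP BY and no aggregate functions, so SQLite rejects it (HAVING clause on a non-aggregate query); the condition here is per row

Fix: Use WHERE for row-level filtering

Corrected query:
SELECT id, name, salary FROM employees WHERE salary > 51030

Result:
id | name | salary
---+------+-------
1  | Bob  | 127113
2  | Eve  | 80257 
3  | Jack | 158810
5  | Iris | 74021 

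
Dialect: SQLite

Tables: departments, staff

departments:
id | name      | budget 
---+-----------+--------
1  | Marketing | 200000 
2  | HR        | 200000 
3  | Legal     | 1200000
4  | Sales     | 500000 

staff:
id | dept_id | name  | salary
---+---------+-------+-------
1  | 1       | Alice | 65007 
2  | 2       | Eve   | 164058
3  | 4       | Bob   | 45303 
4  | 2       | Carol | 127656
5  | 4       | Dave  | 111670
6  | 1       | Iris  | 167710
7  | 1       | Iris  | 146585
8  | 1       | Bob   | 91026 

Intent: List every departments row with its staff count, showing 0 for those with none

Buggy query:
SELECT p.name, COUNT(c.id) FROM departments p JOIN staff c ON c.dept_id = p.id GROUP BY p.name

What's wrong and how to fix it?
Bug: INNER JOIN drops departments rows that have no matching staff rows

Fix: Use LEFT JOIN so parents without children still appear (COUNT(c.id) gives 0)

Corrected query:
SELECT p.name, COUNT(c.id) FROM departments p LEFT JOIN staff c ON c.dept_id = p.id GROUP BY p.name

Result:
name      | COUNT(c.id)
----------+------------
HR        | 2          
Legal     | 0          
Marketing | 4          
Sales     | 2          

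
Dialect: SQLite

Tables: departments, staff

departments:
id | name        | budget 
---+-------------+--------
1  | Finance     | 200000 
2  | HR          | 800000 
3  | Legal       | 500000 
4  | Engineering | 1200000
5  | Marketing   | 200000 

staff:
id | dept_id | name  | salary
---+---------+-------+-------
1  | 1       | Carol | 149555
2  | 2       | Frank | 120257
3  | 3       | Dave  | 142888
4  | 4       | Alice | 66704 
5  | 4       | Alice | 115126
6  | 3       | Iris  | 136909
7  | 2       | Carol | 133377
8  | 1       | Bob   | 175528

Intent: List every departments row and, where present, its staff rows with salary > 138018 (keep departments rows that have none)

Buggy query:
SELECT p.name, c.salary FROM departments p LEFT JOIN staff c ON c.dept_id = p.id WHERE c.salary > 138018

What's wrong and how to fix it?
Bug: Filtering c.salary in WHERE discards the NULL rows produced by LEFT JOIN, turning it into an inner join

Fix: Put 'c.salary > 138018' in the JOIN's ON clause instead of WHERE

Corrected query:
SELECT p.name, c.salary FROM departments p LEFT JOIN staff c ON c.dept_id = p.id AND c.salary > 138018

Result:
name        | salary
------------+-------
Finance     | 149555
Finance     | 175528
HR          | NULL  
Legal       | 142888
Engineering | NULL  
Marketing   | NULL  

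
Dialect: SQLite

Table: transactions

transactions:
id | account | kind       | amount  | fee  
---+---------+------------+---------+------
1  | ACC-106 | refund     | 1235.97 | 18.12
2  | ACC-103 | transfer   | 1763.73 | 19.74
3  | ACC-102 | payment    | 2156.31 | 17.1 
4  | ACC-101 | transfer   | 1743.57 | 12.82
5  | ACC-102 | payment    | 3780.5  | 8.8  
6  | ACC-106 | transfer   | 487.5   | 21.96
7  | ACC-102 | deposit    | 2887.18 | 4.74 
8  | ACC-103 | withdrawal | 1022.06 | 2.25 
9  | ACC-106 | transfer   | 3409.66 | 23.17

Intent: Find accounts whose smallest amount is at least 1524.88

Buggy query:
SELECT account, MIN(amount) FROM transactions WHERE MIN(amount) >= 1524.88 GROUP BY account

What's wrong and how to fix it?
Bug: MIN() in WHERE is a misuse of aggregate

Fix: Use HAVING for the per-group MIN condition

Corrected query:
SELECT account, MIN(amount) FROM transactions GROUP BY account HAVING MIN(amount) >= 1524.88

Result:
account | MIN(amount)
--------+------------
ACC-101 | 1743.57    
ACC-102 | 2156.31    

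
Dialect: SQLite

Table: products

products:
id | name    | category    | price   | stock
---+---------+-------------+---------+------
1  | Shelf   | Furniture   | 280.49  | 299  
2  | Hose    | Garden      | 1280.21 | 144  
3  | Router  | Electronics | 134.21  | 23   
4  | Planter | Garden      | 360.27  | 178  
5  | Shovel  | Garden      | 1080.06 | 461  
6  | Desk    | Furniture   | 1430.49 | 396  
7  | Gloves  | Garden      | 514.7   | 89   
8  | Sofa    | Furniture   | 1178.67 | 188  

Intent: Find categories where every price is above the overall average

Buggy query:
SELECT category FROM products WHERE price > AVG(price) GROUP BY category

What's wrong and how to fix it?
Bug: AVG() is an aggregate; it can't sit directly in WHERE

Fix: Use a subquery for AVG and a HAVING MIN(...) filter so the condition holds for every row in the group

Corrected query:
SELECT category FROM products GROUP BY category HAVING MIN(price) > (SELECT AVG(price) FROM products)

Result:
(no rows)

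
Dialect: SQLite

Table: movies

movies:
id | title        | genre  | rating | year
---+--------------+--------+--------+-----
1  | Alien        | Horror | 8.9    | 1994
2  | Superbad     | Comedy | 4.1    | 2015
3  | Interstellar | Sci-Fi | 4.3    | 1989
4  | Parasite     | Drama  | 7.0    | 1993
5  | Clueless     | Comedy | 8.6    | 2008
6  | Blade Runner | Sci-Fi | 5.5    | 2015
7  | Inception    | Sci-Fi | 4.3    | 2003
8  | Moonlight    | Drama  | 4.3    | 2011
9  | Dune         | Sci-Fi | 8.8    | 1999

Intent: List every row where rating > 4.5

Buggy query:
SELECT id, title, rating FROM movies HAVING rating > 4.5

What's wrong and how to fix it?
Bug: HAVING filters the output of aggregation, but this query has no GROUP BY and no aggregate functions, so SQLite rejects it (HAVING clause on a non-aggregate query); the condition here is per row

Fix: Use WHERE for row-level filtering

Corrected query:
SELECT id, title, rating FROM movies WHERE rating > 4.5

Result:
id | title        | rating
---+--------------+-------
1  | Alien        | 8.9   
4  | Parasite     | 7     
5  | Clueless     | 8.6   
6  | Blade Runner | 5.5   
9  | Dune         | 8.8   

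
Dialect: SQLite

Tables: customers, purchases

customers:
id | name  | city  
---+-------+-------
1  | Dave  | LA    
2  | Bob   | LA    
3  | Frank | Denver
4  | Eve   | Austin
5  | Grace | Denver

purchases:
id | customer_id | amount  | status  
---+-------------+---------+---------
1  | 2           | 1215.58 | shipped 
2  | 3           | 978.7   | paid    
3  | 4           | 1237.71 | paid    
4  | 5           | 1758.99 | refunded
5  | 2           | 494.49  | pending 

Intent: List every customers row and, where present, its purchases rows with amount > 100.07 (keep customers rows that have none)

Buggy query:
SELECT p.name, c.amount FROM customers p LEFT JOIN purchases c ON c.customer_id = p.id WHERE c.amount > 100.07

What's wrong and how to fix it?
Bug: Filtering c.amount in WHERE discards the NULL rows produced by LEFT JOIN, turning it into an inner join

Fix: Put 'c.amount > 100.07' in the JOIN's ON clause instead of WHERE

Corrected query:
SELECT p.name, c.amount FROM customers p LEFT JOIN purchases c ON c.customer_id = p.id AND c.amount > 100.07

Result:
name  | amount 
------+--------
Dave  | NULL   
Bob   | 494.49 
Bob   | 1215.58
Frank | 978.7  
Eve   | 1237.71
Grace | 1758.99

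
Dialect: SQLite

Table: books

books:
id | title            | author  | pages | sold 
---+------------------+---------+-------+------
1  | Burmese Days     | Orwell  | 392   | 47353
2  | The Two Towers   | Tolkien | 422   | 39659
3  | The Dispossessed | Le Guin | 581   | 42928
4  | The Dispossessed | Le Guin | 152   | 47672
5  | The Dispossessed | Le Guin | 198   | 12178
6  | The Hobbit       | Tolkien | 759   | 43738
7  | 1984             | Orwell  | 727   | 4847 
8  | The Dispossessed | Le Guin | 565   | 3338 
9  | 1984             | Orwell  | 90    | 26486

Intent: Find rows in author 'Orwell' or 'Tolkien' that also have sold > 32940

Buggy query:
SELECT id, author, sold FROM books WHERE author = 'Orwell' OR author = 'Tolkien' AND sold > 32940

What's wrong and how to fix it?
Bug: AND binds tighter than OR, so this parses as author = 'Orwell' OR (author = 'Tolkien' AND sold > 32940)

Fix: Add parentheses around the OR so the AND applies to both alternatives

Corrected query:
SELECT id, author, sold FROM books WHERE (author = 'Orwell' OR author = 'Tolkien') AND sold > 32940

Result:
id | author  | sold 
---+---------+------
1  | Orwell  | 47353
2  | Tolkien | 39659
6  | Tolkien | 43738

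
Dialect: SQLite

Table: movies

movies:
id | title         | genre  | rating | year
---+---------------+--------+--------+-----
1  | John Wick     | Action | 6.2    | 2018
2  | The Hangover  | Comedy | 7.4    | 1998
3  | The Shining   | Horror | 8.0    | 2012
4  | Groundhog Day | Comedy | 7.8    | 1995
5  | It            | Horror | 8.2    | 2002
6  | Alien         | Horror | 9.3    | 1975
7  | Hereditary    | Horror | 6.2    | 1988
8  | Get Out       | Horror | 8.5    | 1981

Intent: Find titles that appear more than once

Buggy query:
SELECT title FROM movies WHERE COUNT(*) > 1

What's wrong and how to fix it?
Bug: COUNT(*) is an aggregate and cannot be used in WHERE

Fix: Group first, then use HAVING for the count condition

Corrected query:
SELECT title FROM movies GROUP BY title HAVING COUNT(*) > 1

Result:
(no rows)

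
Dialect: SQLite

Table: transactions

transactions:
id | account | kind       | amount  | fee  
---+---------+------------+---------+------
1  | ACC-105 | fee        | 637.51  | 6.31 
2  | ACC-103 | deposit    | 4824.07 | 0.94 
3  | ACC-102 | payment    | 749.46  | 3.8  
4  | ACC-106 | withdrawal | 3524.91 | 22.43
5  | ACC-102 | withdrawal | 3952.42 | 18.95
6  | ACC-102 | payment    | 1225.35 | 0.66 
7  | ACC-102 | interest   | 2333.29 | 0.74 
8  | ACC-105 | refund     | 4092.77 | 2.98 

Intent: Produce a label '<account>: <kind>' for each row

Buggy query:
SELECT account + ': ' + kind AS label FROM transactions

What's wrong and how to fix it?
Bug: SQLite uses || for string concatenation; + coerces text to numbers (yielding 0)

Fix: Use the || operator for string concatenation

Corrected query:
SELECT account || ': ' || kind AS label FROM transactions

Result:
label              
-------------------
ACC-105: fee       
ACC-103: deposit   
ACC-102: payment   
ACC-106: withdrawal
ACC-102: withdrawal
ACC-102: payment   
ACC-102: interest  
ACC-105: refund    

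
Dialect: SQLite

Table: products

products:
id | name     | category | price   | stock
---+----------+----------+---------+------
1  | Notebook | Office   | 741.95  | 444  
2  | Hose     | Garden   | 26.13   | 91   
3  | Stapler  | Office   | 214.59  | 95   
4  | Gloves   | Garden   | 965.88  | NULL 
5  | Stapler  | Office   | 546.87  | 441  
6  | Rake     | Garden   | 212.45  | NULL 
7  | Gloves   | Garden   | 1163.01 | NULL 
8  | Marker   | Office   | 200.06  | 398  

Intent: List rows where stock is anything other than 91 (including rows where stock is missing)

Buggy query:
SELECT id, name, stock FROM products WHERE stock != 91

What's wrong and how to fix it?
Bug: 'stock != 91' is unknown when stock is NULL, so NULL rows are silently excluded

Fix: Add an explicit OR stock IS NULL to include the missing-value rows

Corrected query:
SELECT id, name, stock FROM products WHERE stock != 91 OR stock IS NULL

Result:
id | name     | stock
---+----------+------
1  | Notebook | 444  
3  | Stapler  | 95   
4  | Gloves   | NULL 
5  | Stapler  | 441  
6  | Rake     | NULL 
7  | Gloves   | NULL 
8  | Marker   | 398  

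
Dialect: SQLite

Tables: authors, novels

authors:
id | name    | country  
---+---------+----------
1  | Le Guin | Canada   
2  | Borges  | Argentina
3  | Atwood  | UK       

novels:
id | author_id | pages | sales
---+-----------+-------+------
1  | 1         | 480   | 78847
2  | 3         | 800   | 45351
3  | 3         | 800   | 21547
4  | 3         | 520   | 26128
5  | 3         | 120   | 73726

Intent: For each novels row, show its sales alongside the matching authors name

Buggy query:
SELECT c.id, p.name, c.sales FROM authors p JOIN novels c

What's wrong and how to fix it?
Bug: JOIN with no ON clause produces a cartesian product; every novels row pairs with every authors row

Fix: Specify the join condition linking the foreign key to the parent id

Corrected query:
SELECT c.id, p.name, c.sales FROM authors p JOIN novels c ON c.author_id = p.id

Result:
id | name    | sales
---+---------+------
1  | Le Guin | 78847
2  | Atwood  | 45351
3  | Atwood  | 21547
4  | Atwood  | 26128
5  | Atwood  | 73726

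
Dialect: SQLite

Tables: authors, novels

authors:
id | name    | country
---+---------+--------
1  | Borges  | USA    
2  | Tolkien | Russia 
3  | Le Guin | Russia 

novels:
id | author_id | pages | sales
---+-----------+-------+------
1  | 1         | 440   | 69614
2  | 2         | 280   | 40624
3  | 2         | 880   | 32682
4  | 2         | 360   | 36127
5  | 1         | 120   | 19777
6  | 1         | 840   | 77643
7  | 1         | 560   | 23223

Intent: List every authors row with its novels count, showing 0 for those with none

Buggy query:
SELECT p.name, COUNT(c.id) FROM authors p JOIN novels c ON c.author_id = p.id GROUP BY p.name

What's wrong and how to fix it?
Bug: INNER JOIN drops authors rows that have no matching novels rows

Fix: Switch to LEFT JOIN to retain unmatched parent rows

Corrected query:
SELECT p.name, COUNT(c.id) FROM authors p LEFT JOIN novels c ON c.author_id = p.id GROUP BY p.name

Result:
name    | COUNT(c.id)
--------+------------
Borges  | 4          
Le Guin | 0          
Tolkien | 3          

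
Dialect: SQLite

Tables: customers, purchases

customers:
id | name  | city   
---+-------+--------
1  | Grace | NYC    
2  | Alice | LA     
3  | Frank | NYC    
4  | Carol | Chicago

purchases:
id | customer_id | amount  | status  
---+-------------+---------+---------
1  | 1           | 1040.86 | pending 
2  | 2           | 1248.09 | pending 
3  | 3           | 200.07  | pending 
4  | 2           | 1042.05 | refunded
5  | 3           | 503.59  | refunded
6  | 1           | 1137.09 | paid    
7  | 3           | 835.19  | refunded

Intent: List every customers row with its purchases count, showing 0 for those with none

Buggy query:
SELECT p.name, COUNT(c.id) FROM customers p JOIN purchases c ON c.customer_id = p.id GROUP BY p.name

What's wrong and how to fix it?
Bug: An inner join excludes parents with zero children

Fix: Use LEFT JOIN so parents without children still appear (COUNT(c.id) gives 0)

Corrected query:
SELECT p.name, COUNT(c.id) FROM customers p LEFT JOIN purchases c ON c.customer_id = p.id GROUP BY p.name

Result:
name  | COUNT(c.id)
------+------------
Alice | 2          
Carol | 0          
Frank | 3          
Grace | 2          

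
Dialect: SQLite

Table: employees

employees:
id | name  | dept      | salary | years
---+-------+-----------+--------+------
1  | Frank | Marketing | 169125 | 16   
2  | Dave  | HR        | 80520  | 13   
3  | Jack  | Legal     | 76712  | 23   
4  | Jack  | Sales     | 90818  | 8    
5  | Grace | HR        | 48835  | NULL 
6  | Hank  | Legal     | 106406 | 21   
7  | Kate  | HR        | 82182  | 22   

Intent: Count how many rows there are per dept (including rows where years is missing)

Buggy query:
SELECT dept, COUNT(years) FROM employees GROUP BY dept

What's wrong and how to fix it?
Bug: COUNT(years) skips NULLs, so groups with missing years are undercounted

Fix: Use COUNT(*) to count all rows regardless of NULL

Corrected query:
SELECT dept, COUNT(*) FROM employees GROUP BY dept

Result:
dept      | COUNT(*)
----------+---------
HR        | 3       
Legal     | 2       
Marketing | 1       
Sales     | 1       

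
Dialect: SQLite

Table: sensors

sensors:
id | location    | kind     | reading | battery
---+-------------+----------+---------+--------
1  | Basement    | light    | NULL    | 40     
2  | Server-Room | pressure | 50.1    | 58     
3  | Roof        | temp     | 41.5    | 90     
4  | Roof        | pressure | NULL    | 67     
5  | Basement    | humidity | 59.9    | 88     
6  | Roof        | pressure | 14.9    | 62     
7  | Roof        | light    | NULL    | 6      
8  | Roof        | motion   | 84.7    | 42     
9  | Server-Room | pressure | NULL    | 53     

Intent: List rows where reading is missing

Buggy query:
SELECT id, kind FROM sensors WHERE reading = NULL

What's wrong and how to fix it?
Bug: '= NULL' is always unknown in SQL three-valued logic, so no rows match

Fix: Replace '= NULL' with 'IS NULL'

Corrected query:
SELECT id, kind FROM sensors WHERE reading IS NULL

Result:
id | kind    
---+---------
1  | light   
4  | pressure
7  | light   
9  | pressure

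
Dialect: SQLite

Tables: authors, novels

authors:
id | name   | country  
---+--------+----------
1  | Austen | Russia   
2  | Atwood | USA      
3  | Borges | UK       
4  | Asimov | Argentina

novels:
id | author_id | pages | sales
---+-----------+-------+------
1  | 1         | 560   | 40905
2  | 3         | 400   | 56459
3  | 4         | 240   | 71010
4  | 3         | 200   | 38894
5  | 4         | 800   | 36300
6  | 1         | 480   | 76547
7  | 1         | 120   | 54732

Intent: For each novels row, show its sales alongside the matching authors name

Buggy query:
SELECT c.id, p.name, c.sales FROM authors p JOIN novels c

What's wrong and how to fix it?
Bug: Missing join condition: each novels row is matched to all authors rows instead of just its own

Fix: Specify the join condition linking the foreign key to the parent id

Corrected query:
SELECT c.id, p.name, c.sales FROM authors p JOIN novels c ON c.author_id = p.id

Result:
id | name   | sales
---+--------+------
1  | Austen | 40905
2  | Borges | 56459
3  | Asimov | 71010
4  | Borges | 38894
5  | Asimov | 36300
6  | Austen | 76547
7  | Austen | 54732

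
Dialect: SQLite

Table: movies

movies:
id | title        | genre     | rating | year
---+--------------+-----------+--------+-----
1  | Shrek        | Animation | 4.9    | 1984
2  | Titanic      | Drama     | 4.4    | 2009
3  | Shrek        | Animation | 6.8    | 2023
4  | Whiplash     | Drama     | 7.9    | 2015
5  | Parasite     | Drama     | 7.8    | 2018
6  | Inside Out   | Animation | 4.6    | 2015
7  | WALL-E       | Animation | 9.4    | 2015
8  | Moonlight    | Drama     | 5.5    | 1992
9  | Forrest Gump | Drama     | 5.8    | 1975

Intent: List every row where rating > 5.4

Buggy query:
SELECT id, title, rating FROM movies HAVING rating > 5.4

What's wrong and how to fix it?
Bug: This is a non-aggregate query (no GROUP BY, no aggregates), so in SQLite the HAVING clause is invalid here; a row-level condition belongs in WHERE

Fix: Use WHERE for row-level filtering

Corrected query:
SELECT id, title, rating FROM movies WHERE rating > 5.4

Result:
id | title        | rating
---+--------------+-------
3  | Shrek        | 6.8   
4  | Whiplash     | 7.9   
5  | Parasite     | 7.8   
7  | WALL-E       | 9.4   
8  | Moonlight    | 5.5   
9  | Forrest Gump | 5.8   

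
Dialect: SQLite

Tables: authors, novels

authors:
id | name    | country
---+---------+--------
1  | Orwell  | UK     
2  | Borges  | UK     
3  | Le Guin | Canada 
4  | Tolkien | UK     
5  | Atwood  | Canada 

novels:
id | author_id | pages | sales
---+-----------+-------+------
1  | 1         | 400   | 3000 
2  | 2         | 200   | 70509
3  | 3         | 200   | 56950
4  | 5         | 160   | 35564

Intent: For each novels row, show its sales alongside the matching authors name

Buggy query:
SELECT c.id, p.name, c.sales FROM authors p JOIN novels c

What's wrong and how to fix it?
Bug: Missing join condition: each novels row is matched to all authors rows instead of just its own

Fix: Specify the join condition linking the foreign key to the parent id

Corrected query:
SELECT c.id, p.name, c.sales FROM authors p JOIN novels c ON c.author_id = p.id

Result:
id | name    | sales
---+---------+------
1  | Orwell  | 3000 
2  | Borges  | 70509
3  | Le Guin | 56950
4  | Atwood  | 35564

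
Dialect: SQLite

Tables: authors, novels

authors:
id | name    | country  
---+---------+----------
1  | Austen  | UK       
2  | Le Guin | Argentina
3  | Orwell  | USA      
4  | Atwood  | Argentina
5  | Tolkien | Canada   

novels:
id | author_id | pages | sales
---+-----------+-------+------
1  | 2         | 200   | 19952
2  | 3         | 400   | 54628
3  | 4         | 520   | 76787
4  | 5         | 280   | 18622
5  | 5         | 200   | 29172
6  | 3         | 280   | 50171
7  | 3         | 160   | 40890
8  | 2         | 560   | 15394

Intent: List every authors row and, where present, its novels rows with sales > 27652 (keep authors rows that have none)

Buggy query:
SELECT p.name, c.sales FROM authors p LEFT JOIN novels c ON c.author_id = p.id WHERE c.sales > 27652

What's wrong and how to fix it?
Bug: A WHERE condition on the right-hand table after LEFT JOIN drops unmatched parents

Fix: Put 'c.sales > 27652' in the JOIN's ON clause instead of WHERE

Corrected query:
SELECT p.name, c.sales FROM authors p LEFT JOIN novels c ON c.author_id = p.id AND c.sales > 27652

Result:
name    | sales
--------+------
Austen  | NULL 
Le Guin | NULL 
Orwell  | 40890
Orwell  | 50171
Orwell  | 54628
Atwood  | 76787
Tolkien | 29172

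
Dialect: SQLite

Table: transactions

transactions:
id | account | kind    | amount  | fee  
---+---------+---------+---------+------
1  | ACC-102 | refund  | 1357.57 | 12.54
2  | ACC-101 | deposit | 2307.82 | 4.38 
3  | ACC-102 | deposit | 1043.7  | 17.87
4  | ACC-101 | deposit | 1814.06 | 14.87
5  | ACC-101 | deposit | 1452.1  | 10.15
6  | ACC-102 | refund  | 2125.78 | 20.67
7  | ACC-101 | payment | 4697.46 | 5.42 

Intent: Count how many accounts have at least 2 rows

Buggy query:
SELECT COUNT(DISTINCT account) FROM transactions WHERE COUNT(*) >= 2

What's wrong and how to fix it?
Bug: COUNT(*) cannot appear in WHERE; the per-group count doesn't exist yet

Fix: Group first with HAVING COUNT(*) >= 2, then COUNT the resulting groups

Corrected query:
SELECT COUNT(*) FROM (SELECT account FROM transactions GROUP BY account HAVING COUNT(*) >= 2)

Result:
COUNT(*)
--------
2       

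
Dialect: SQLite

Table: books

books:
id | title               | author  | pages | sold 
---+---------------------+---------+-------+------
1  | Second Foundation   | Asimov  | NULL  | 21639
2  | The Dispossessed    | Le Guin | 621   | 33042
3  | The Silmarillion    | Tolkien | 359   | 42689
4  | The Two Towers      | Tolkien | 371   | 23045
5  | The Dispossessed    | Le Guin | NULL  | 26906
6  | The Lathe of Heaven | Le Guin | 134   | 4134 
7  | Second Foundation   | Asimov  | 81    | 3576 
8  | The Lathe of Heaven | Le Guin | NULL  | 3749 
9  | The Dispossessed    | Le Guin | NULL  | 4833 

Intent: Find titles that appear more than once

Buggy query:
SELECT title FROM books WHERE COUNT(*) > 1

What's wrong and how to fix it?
Bug: WHERE can't reference COUNT(*); aggregates are computed after WHERE

Fix: Group first, then use HAVING for the count condition

Corrected query:
SELECT title FROM books GROUP BY title HAVING COUNT(*) > 1

Result:
title              
-------------------
Second Foundation  
The Dispossessed   
The Lathe of Heaven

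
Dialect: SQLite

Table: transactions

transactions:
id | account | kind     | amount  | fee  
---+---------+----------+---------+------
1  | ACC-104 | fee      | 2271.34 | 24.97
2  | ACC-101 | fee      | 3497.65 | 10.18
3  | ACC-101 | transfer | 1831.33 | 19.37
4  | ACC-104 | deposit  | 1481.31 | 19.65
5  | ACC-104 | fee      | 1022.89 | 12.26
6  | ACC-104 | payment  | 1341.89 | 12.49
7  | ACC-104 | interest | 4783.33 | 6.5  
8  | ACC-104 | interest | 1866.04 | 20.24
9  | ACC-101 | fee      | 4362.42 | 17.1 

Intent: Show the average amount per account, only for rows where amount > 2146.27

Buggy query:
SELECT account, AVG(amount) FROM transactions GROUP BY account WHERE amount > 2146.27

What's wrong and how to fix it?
Bug: WHERE cannot follow GROUP BY

Fix: Move the WHERE clause before GROUP BY

Corrected query:
SELECT account, AVG(amount) FROM transactions WHERE amount > 2146.27 GROUP BY account

Result:
account | AVG(amount)
--------+------------
ACC-101 | 3930.035   
ACC-104 | 3527.335   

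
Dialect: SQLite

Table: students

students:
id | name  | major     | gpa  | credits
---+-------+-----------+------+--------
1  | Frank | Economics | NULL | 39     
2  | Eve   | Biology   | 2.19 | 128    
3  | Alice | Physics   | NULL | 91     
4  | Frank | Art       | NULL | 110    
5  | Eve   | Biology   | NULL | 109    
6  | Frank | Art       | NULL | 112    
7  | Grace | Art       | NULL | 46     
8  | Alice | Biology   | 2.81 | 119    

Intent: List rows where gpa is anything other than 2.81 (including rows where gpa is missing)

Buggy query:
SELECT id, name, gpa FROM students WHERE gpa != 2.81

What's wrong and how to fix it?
Bug: Inequality against NULL is unknown, not true; rows with NULL are dropped

Fix: Handle NULL separately with IS NULL alongside the inequality

Corrected query:
SELECT id, name, gpa FROM students WHERE gpa != 2.81 OR gpa IS NULL

Result:
id | name  | gpa 
---+-------+-----
1  | Frank | NULL
2  | Eve   | 2.19
3  | Alice | NULL
4  | Frank | NULL
5  | Eve   | NULL
6  | Frank | NULL
7  | Grace | NULL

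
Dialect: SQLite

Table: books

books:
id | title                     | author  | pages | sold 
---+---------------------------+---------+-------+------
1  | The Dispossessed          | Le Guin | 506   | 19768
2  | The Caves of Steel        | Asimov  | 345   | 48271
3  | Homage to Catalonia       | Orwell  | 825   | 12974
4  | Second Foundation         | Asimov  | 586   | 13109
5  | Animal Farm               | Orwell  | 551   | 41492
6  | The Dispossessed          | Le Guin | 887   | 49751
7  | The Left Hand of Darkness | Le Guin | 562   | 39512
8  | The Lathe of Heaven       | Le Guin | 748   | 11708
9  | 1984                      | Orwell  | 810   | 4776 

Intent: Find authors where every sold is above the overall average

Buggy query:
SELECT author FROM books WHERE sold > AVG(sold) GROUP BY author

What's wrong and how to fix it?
Bug: WHERE evaluates per row before aggregation, so AVG() is unavailable

Fix: Use a subquery for AVG and a HAVING MIN(...) filter so the condition holds for every row in the group

Corrected query:
SELECT author FROM books GROUP BY author HAVING MIN(sold) > (SELECT AVG(sold) FROM books)

Result:
(no rows)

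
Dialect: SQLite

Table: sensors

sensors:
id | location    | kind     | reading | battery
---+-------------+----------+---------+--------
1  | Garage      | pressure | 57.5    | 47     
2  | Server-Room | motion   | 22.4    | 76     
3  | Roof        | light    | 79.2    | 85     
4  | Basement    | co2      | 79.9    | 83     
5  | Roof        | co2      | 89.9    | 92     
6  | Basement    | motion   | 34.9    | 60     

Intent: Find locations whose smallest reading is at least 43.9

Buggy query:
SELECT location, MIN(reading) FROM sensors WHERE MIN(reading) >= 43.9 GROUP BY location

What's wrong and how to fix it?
Bug: Aggregates like MIN are computed per group after WHERE runs

Fix: Replace WHERE with HAVING after the GROUP BY

Corrected query:
SELECT location, MIN(reading) FROM sensors GROUP BY location HAVING MIN(reading) >= 43.9

Result:
location | MIN(reading)
---------+-------------
Garage   | 57.5        
Roof     | 79.2        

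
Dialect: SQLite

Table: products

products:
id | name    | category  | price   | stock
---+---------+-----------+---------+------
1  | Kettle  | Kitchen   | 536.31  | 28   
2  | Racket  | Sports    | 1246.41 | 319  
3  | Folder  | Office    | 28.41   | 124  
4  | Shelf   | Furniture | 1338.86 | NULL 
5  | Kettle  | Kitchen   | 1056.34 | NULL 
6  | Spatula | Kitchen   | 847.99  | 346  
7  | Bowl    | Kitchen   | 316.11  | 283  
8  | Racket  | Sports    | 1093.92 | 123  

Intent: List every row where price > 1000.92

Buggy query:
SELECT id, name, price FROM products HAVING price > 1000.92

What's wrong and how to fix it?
Bug: HAVING filters the output of aggregation, but this query has no GROUP BY and no aggregate functions, so SQLite rejects it (HAVING clause on a non-aggregate query); the condition here is per row

Fix: Replace HAVING with WHERE since the condition applies to individual rows

Corrected query:
SELECT id, name, price FROM products WHERE price > 1000.92

Result:
id | name   | price  
---+--------+--------
2  | Racket | 1246.41
4  | Shelf  | 1338.86
5  | Kettle | 1056.34
8  | Racket | 1093.92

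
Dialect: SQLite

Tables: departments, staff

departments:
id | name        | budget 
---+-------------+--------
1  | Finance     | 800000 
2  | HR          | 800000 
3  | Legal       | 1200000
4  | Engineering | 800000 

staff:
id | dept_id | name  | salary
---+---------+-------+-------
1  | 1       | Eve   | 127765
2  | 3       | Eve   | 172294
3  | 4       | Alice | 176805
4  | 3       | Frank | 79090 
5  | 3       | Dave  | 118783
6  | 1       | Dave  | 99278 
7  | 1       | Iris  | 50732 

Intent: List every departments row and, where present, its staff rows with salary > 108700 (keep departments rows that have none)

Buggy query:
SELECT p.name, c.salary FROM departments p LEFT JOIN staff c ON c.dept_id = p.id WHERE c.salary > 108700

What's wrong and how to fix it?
Bug: A WHERE condition on the right-hand table after LEFT JOIN drops unmatched parents

Fix: Put 'c.salary > 108700' in the JOIN's ON clause instead of WHERE

Corrected query:
SELECT p.name, c.salary FROM departments p LEFT JOIN staff c ON c.dept_id = p.id AND c.salary > 108700

Result:
name        | salary
------------+-------
Finance     | 127765
HR          | NULL  
Legal       | 118783
Legal       | 172294
Engineering | 176805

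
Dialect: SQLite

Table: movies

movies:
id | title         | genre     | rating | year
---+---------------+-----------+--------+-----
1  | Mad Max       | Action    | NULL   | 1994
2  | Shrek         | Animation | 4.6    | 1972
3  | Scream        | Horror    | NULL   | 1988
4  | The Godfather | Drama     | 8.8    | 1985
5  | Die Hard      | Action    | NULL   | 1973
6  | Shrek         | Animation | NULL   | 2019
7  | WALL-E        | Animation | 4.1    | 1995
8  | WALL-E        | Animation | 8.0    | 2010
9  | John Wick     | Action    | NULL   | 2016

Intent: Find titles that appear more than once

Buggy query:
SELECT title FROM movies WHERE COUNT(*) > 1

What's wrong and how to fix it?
Bug: COUNT(*) is an aggregate and cannot be used in WHERE

Fix: GROUP BY title, then filter groups with HAVING COUNT(*) > 1

Corrected query:
SELECT title FROM movies GROUP BY title HAVING COUNT(*) > 1

Result:
title 
------
Shrek 
WALL-E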